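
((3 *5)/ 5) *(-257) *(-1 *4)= 3084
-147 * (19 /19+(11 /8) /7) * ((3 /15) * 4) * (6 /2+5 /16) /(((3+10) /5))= -74571 /416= -179.26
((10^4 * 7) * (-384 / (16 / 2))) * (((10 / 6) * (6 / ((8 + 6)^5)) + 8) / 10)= -6453903000 / 2401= -2688006.25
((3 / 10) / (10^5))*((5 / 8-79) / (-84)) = 627 / 224000000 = 0.00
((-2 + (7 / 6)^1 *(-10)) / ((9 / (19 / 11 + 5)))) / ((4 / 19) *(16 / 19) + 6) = -547637 / 331155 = -1.65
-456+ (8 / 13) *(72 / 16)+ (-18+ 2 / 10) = -30617 / 65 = -471.03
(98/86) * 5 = 245/43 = 5.70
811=811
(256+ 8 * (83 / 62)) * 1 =8268 / 31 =266.71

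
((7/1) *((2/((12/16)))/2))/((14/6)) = 4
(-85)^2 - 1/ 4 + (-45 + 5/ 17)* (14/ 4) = 480643/ 68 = 7068.28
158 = 158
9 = 9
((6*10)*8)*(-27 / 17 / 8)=-1620 / 17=-95.29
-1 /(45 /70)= -14 /9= -1.56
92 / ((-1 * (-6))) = 46 / 3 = 15.33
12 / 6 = 2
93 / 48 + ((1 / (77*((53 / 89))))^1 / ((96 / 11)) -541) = -19199161 / 35616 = -539.06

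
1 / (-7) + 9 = 62 / 7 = 8.86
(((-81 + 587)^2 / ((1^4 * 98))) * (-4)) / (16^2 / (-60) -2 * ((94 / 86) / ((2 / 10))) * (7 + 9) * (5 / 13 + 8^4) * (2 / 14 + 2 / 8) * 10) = 536715465 / 144542174378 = 0.00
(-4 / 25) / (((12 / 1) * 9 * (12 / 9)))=-1 / 900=-0.00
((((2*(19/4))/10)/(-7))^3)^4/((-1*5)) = -2213314919066161/283469561876480000000000000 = -0.00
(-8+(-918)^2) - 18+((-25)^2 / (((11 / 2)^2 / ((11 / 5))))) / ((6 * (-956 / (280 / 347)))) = 2306286599222 / 2736789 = 842697.99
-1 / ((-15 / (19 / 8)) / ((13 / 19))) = 13 / 120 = 0.11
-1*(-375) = 375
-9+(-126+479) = 344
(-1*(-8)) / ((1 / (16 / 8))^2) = 32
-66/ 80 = -33/ 40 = -0.82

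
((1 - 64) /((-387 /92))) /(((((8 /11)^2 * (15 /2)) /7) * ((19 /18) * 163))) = 409101 /2663420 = 0.15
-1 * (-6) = 6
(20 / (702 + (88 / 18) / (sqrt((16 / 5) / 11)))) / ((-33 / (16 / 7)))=-6065280 / 3073106113 + 960 *sqrt(55) / 279373283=-0.00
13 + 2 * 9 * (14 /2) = 139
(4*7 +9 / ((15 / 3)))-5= 124 / 5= 24.80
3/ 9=1/ 3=0.33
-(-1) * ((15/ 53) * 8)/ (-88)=-15/ 583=-0.03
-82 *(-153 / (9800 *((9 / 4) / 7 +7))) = 153 / 875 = 0.17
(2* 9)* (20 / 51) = 120 / 17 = 7.06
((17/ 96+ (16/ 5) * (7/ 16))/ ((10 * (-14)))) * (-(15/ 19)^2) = 2271/ 323456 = 0.01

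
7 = 7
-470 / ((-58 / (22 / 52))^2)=-28435 / 1137032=-0.03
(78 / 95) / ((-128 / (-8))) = 0.05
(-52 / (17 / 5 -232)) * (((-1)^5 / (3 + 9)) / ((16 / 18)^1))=-65 / 3048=-0.02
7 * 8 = 56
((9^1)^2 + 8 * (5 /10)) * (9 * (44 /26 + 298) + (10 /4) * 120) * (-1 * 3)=-9935820 /13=-764293.85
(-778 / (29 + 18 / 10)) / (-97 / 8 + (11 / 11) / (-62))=482360 / 231847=2.08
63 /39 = 21 /13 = 1.62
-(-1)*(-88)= -88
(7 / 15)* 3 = 7 / 5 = 1.40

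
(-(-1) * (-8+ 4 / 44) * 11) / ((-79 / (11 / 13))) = 957 / 1027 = 0.93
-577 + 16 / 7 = -4023 / 7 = -574.71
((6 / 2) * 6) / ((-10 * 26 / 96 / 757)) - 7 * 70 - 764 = -408534 / 65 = -6285.14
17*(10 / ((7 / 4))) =680 / 7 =97.14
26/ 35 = 0.74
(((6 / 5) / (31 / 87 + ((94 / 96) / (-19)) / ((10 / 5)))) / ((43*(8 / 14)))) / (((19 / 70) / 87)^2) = 43366373568 / 2857049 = 15178.73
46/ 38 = 23/ 19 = 1.21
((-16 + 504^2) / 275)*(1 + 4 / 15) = 38608 / 33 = 1169.94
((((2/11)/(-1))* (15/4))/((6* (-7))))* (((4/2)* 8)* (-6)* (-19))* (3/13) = 6840/1001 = 6.83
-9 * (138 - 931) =7137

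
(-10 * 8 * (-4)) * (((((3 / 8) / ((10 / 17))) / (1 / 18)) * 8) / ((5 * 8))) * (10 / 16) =459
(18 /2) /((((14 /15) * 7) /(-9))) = -1215 /98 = -12.40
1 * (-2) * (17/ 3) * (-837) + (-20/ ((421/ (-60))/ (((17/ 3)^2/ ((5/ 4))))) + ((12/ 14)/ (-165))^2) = 1789564601102/ 187208175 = 9559.22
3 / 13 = 0.23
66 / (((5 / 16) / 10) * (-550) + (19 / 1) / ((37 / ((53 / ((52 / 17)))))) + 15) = 507936 / 51641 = 9.84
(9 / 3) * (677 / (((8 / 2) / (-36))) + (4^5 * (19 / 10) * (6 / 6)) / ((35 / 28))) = -13609.56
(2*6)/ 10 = 6/ 5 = 1.20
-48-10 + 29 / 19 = -1073 / 19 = -56.47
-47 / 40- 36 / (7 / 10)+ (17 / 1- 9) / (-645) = -1900489 / 36120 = -52.62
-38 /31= -1.23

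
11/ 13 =0.85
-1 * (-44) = 44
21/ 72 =7/ 24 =0.29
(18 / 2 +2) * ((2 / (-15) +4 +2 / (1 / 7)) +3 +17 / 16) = 57893 / 240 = 241.22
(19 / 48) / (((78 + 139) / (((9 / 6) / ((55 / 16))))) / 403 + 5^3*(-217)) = -247 / 16925230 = -0.00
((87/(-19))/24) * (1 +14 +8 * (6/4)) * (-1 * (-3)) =-2349/152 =-15.45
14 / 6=7 / 3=2.33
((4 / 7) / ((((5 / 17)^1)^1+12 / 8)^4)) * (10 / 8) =6681680 / 96920887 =0.07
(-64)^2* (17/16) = 4352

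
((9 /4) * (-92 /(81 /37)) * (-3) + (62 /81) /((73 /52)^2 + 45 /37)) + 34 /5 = 37540562947 /129135465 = 290.71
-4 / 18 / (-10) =1 / 45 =0.02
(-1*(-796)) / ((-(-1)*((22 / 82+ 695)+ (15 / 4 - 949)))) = -130544 / 40997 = -3.18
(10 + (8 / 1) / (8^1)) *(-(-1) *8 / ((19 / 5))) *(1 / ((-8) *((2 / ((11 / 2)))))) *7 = -55.72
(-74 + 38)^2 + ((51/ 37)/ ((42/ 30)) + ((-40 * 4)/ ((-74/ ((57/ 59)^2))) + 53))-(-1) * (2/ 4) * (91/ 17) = 41525907333/ 30653686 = 1354.68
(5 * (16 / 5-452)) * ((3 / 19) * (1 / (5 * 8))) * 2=-1683 / 95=-17.72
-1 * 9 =-9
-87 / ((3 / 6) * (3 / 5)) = -290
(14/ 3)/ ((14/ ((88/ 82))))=44/ 123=0.36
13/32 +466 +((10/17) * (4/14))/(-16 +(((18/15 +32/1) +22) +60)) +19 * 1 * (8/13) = 733704121/1534624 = 478.10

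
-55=-55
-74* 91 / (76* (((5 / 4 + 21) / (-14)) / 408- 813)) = 38464608 / 352934747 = 0.11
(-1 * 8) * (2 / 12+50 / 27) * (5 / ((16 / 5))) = -2725 / 108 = -25.23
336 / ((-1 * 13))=-336 / 13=-25.85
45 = 45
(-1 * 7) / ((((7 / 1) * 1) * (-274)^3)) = 1 / 20570824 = 0.00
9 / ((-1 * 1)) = -9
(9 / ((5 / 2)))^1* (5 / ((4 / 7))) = 63 / 2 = 31.50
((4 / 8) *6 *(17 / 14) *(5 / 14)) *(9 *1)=2295 / 196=11.71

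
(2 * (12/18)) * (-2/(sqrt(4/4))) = -8/3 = -2.67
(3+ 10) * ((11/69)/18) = 143/1242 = 0.12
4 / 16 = 1 / 4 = 0.25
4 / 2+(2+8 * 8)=68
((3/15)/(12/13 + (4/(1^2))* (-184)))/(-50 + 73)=-13/1098940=-0.00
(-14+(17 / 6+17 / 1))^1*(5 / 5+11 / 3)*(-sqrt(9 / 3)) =-245*sqrt(3) / 9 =-47.15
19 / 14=1.36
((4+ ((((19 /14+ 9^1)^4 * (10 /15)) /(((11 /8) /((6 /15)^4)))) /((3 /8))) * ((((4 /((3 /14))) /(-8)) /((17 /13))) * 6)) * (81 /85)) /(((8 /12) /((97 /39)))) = -1026439393158 /70875805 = -14482.23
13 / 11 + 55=618 / 11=56.18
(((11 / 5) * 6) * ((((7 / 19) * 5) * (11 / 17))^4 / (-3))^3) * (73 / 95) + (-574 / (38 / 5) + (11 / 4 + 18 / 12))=-65593459215680868639937083490176313 / 882036119050788539408134576784364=-74.37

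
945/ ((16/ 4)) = 945/ 4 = 236.25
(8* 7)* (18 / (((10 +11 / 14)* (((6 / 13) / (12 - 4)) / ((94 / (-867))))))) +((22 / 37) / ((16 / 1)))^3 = -198770651805515 / 1131748488704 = -175.63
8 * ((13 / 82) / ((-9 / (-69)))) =1196 / 123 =9.72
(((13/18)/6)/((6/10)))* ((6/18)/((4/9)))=65/432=0.15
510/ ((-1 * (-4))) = 255/ 2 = 127.50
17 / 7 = 2.43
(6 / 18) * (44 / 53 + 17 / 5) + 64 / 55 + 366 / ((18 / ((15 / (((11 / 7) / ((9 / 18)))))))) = 1742339 / 17490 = 99.62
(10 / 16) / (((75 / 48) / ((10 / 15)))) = 4 / 15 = 0.27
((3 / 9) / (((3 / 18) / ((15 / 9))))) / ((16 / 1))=5 / 24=0.21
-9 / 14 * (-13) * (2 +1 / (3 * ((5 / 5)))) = 39 / 2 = 19.50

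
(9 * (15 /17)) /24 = 45 /136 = 0.33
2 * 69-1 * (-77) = 215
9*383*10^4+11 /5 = 172350011 /5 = 34470002.20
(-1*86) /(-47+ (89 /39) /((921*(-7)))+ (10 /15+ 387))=-502866 /1991971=-0.25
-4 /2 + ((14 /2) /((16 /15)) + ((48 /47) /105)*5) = 24273 /5264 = 4.61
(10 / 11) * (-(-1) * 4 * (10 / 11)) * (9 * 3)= 89.26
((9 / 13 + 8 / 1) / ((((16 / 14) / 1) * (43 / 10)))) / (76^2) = 3955 / 12915136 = 0.00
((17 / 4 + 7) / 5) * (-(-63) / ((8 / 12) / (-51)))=-10843.88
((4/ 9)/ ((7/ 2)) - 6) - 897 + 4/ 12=-902.54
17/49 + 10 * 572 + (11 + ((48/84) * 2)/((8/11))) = 280913/49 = 5732.92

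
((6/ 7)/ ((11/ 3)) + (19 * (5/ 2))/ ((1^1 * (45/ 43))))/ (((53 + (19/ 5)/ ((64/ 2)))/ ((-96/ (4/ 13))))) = -526098560/ 1963269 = -267.97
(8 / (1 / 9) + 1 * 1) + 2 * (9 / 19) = 1405 / 19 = 73.95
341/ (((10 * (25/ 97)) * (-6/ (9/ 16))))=-99231/ 8000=-12.40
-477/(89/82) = -439.48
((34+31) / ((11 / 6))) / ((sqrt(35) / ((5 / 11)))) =2.72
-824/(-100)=206/25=8.24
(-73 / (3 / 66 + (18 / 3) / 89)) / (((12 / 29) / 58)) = -60103747 / 663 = -90654.22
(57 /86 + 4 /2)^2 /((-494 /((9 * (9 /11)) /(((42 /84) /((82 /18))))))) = -19350729 /20094932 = -0.96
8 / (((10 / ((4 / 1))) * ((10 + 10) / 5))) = 4 / 5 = 0.80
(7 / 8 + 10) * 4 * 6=261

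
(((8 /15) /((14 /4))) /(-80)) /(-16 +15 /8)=8 /59325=0.00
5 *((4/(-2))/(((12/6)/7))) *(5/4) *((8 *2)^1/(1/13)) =-9100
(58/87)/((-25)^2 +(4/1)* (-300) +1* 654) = 2/237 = 0.01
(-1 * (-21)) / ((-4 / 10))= -52.50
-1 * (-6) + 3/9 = 19/3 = 6.33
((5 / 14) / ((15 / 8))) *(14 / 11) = 8 / 33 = 0.24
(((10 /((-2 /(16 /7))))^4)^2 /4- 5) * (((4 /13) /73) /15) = 335544296940796 /16412388447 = 20444.57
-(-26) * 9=234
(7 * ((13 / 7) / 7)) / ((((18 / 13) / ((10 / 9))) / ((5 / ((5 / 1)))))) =845 / 567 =1.49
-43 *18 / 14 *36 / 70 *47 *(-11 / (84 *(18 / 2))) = 66693 / 3430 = 19.44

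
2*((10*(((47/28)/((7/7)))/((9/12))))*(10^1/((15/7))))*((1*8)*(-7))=-105280/9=-11697.78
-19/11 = -1.73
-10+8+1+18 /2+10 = 18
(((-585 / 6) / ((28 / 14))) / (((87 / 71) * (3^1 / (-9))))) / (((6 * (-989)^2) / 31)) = 143065 / 226924072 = 0.00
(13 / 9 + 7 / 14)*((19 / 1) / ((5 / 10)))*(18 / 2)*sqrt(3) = 665*sqrt(3) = 1151.81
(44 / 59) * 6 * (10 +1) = 2904 / 59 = 49.22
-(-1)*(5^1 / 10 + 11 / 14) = 9 / 7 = 1.29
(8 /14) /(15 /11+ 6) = 44 /567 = 0.08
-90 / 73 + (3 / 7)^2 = -3753 / 3577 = -1.05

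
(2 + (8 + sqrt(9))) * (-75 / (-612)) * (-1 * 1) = -325 / 204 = -1.59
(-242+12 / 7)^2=2829124 / 49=57737.22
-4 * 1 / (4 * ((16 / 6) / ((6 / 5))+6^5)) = -9 / 70004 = -0.00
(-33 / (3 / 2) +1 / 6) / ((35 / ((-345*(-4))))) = -6026 / 7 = -860.86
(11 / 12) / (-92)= -11 / 1104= -0.01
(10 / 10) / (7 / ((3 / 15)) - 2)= 1 / 33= 0.03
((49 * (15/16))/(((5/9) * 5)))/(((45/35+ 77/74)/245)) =16790193/9640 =1741.72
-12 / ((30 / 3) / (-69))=414 / 5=82.80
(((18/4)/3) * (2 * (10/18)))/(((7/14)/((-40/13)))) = -400/39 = -10.26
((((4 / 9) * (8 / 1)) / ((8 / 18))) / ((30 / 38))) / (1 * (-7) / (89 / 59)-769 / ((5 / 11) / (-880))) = 13528 / 1987520445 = 0.00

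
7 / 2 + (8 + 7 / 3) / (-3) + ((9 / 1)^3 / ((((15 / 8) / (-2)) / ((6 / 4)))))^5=-121439531096594248651 / 56250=-2158924997272786.64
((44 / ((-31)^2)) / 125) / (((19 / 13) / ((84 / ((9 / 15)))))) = 16016 / 456475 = 0.04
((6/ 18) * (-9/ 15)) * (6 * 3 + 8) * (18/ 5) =-468/ 25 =-18.72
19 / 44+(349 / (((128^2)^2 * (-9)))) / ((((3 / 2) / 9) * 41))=78416703745 / 181596585984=0.43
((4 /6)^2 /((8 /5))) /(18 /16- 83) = -4 /1179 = -0.00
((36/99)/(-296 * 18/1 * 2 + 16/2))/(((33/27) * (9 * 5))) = -0.00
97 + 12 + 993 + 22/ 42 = 23153/ 21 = 1102.52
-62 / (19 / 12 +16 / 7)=-5208 / 325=-16.02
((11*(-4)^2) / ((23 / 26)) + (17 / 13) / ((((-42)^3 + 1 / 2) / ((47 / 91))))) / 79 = 802131693646 / 318503792425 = 2.52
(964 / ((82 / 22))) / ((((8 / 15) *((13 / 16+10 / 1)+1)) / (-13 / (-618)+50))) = 1639007260 / 798147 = 2053.52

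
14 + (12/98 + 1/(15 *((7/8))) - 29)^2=843.52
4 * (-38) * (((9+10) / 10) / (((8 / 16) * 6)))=-1444 / 15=-96.27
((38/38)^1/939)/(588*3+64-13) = 1/1704285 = 0.00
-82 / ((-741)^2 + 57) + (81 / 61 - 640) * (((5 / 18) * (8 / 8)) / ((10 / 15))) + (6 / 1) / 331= -1966914361381 / 7391763572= -266.10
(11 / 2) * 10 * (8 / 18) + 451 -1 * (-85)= 5044 / 9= 560.44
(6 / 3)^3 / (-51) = -8 / 51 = -0.16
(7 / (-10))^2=49 / 100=0.49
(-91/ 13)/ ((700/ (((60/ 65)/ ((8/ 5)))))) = -3/ 520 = -0.01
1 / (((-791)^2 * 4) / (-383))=-383 / 2502724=-0.00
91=91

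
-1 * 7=-7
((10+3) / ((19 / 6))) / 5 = 78 / 95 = 0.82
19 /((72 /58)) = 15.31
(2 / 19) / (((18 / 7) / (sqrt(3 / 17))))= 7 * sqrt(51) / 2907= 0.02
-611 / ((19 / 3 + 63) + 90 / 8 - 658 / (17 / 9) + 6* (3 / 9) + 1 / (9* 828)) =19350981 / 8417185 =2.30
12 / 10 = 6 / 5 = 1.20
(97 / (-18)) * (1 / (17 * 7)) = -97 / 2142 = -0.05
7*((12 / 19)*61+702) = 98490 / 19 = 5183.68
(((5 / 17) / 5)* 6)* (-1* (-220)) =1320 / 17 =77.65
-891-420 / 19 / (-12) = -16894 / 19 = -889.16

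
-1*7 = -7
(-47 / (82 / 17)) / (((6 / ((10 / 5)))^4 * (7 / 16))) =-6392 / 23247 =-0.27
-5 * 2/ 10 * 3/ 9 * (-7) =2.33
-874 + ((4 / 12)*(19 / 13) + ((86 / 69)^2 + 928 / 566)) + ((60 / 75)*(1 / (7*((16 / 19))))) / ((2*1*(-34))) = -145125848610581 / 166749644880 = -870.32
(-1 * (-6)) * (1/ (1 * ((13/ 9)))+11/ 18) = 305/ 39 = 7.82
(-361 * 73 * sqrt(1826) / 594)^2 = 57641890547 / 16038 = 3594082.21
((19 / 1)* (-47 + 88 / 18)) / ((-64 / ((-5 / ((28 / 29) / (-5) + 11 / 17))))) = -88752325 / 644544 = -137.70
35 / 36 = 0.97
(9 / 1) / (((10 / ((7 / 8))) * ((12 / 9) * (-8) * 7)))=-27 / 2560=-0.01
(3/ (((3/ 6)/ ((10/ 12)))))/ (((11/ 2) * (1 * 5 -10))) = -2/ 11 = -0.18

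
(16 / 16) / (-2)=-1 / 2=-0.50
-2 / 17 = -0.12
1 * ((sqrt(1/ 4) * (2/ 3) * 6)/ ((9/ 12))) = 8/ 3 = 2.67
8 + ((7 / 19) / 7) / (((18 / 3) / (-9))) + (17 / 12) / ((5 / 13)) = 13229 / 1140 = 11.60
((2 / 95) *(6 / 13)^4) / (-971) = -2592 / 2634609445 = -0.00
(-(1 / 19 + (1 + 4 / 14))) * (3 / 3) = -178 / 133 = -1.34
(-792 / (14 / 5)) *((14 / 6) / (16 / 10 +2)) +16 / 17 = -9302 / 51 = -182.39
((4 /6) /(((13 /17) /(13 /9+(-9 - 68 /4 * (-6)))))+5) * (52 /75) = 24524 /405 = 60.55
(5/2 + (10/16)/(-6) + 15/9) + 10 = 225/16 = 14.06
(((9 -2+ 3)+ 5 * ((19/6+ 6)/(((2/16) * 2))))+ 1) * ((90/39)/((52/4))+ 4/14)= 319484/3549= 90.02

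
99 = 99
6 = 6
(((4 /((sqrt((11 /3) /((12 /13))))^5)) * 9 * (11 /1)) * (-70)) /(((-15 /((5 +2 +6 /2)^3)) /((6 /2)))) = 3919104000 * sqrt(143) /265837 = 176294.75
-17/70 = -0.24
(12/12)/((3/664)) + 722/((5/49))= 109454/15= 7296.93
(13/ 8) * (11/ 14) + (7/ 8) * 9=1025/ 112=9.15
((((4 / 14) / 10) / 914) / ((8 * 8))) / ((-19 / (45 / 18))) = -1 / 15559936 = -0.00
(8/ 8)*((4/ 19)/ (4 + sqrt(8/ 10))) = 20/ 361-2*sqrt(5)/ 361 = 0.04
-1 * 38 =-38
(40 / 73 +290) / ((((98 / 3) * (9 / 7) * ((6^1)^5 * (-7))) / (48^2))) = -4040 / 13797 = -0.29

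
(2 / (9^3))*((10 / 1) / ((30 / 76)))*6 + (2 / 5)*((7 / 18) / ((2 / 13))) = 1.43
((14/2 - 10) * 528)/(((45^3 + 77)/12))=-9504/45601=-0.21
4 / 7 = 0.57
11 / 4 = 2.75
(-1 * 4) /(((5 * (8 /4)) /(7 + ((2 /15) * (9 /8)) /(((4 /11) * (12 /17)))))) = -2427 /800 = -3.03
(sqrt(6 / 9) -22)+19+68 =sqrt(6) / 3+65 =65.82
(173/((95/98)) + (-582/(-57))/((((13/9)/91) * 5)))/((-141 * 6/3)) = -14588/13395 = -1.09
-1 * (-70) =70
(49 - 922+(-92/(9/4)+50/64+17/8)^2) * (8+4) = 6836.17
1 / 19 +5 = 96 / 19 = 5.05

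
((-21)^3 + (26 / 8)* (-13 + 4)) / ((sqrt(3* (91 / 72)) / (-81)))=3010041* sqrt(546) / 182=386453.59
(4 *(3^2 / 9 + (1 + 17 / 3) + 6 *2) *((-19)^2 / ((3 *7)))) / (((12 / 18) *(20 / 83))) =8418.18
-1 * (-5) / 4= 5 / 4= 1.25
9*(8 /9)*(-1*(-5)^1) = 40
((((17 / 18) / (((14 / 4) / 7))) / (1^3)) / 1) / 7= 17 / 63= 0.27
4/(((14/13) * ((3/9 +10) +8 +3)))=39/224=0.17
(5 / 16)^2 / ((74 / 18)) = 225 / 9472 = 0.02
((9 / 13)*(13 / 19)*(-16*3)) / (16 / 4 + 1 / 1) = -432 / 95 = -4.55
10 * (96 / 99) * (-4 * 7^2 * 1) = -62720 / 33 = -1900.61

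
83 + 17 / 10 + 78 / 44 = 4756 / 55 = 86.47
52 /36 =13 /9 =1.44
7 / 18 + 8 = 151 / 18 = 8.39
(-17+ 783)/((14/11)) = 4213/7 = 601.86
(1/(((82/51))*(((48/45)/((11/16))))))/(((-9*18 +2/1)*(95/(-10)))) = 0.00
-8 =-8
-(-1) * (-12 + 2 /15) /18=-89 /135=-0.66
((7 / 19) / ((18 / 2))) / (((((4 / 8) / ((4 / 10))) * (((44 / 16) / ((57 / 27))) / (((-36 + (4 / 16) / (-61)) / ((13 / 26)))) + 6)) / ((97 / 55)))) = 9544024 / 988485795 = 0.01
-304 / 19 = -16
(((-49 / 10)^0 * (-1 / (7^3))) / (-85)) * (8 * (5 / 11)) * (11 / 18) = 4 / 52479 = 0.00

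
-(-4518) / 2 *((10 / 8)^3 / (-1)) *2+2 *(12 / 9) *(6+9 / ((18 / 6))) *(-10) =-9064.22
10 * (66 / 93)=220 / 31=7.10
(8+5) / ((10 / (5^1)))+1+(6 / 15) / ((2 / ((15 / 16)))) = 123 / 16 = 7.69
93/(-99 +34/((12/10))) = -279/212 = -1.32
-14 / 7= -2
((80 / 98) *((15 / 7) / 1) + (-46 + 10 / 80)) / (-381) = 121081 / 1045464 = 0.12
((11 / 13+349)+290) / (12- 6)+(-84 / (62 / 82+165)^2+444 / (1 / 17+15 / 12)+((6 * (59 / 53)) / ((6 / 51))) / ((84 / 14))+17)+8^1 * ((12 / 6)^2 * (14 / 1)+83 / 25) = 50282818013150803 / 53102777976300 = 946.90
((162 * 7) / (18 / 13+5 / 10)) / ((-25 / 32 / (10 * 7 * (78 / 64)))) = -328536 / 5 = -65707.20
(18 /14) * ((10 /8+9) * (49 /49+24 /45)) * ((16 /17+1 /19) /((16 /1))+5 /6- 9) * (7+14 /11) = -1354.82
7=7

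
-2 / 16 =-0.12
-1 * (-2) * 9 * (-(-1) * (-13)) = -234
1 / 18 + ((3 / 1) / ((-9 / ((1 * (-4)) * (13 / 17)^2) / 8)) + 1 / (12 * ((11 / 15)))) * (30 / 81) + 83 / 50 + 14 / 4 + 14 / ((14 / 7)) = 93780271 / 6437475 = 14.57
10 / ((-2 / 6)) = -30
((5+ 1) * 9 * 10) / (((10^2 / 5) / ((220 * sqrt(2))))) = 5940 * sqrt(2) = 8400.43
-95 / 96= -0.99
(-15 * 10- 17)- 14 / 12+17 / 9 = -2993 / 18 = -166.28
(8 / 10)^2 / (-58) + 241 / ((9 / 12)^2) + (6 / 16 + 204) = 632.81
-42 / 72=-7 / 12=-0.58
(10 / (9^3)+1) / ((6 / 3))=739 / 1458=0.51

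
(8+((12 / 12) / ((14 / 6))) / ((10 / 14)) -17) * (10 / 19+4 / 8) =-819 / 95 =-8.62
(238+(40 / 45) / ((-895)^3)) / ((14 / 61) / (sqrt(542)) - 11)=-17033748021990453842 / 787273435926232875 - 655717006362334 * sqrt(542) / 787273435926232875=-21.66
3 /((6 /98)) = 49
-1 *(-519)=519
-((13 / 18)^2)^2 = -28561 / 104976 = -0.27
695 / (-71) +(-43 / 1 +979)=65761 / 71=926.21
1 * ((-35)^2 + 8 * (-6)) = 1177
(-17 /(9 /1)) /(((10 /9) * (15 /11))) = -187 /150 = -1.25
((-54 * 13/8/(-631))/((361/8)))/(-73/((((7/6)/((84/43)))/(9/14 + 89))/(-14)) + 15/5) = 10062/500867534173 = 0.00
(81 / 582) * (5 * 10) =675 / 97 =6.96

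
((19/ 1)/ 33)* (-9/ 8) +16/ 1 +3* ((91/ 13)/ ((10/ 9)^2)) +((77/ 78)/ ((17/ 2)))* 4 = 47881211/ 1458600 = 32.83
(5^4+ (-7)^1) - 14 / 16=4937 / 8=617.12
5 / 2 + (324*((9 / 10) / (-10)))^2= 1066007 / 1250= 852.81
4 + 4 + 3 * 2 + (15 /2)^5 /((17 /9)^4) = 5019676783 /2672672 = 1878.15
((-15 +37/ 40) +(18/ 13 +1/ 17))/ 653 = -171/ 8840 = -0.02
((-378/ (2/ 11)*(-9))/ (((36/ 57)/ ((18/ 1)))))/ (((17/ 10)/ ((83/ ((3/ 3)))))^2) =367365225150/ 289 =1271159948.62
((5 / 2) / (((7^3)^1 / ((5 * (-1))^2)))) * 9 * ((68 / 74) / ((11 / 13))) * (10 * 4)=9945000 / 139601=71.24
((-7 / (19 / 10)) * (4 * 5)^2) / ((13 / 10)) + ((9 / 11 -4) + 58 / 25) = -77058539 / 67925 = -1134.47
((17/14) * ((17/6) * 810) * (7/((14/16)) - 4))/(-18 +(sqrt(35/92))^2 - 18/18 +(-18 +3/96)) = -57430080/188503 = -304.66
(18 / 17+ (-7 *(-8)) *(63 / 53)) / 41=60930 / 36941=1.65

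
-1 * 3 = -3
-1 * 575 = -575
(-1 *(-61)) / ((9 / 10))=610 / 9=67.78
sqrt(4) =2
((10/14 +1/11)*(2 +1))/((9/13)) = 806/231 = 3.49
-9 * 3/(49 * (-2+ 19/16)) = 432/637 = 0.68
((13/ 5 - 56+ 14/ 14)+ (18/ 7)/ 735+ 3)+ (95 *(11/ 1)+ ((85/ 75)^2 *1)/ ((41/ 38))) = 3154030526/ 3164175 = 996.79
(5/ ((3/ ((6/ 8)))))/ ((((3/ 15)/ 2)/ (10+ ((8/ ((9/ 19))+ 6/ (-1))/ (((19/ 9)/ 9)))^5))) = 6671952700792775/ 2476099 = 2694541979.46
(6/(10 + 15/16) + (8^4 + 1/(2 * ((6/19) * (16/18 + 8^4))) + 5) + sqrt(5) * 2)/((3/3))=2 * sqrt(5) + 105862619223/25810400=4106.02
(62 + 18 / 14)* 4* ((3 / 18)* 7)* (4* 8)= 28352 / 3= 9450.67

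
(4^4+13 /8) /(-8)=-2061 /64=-32.20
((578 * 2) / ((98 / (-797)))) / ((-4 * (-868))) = -230333 / 85064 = -2.71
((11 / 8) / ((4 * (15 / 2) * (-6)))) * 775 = -1705 / 288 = -5.92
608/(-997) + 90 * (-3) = -269798/997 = -270.61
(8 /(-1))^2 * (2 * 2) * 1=256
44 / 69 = 0.64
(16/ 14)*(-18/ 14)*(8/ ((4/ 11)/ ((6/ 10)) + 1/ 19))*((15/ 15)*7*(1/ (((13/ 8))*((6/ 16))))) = -7704576/ 37583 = -205.00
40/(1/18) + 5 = 725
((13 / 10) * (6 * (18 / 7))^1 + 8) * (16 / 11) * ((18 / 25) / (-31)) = -0.95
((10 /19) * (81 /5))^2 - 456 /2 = -56064 /361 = -155.30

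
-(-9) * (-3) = -27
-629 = -629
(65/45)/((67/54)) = 1.16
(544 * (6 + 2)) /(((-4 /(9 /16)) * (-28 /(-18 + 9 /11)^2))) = 780759 /121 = 6452.55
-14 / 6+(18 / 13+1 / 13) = -34 / 39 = -0.87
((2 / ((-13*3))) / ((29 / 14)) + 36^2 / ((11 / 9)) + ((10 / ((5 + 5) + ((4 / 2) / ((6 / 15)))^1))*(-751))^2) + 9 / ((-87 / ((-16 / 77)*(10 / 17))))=1118031666464 / 4441437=251727.46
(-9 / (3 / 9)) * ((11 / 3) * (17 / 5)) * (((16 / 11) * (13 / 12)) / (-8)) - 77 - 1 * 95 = -1057 / 10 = -105.70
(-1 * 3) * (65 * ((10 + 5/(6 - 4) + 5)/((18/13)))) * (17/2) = -502775/24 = -20948.96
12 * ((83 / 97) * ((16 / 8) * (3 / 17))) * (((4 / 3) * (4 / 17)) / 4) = 7968 / 28033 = 0.28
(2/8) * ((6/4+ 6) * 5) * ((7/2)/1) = 525/16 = 32.81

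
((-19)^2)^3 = 47045881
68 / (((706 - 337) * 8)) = 17 / 738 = 0.02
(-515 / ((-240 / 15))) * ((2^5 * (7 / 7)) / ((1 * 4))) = 257.50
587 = 587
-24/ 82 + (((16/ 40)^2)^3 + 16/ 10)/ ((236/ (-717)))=-195264102/ 37796875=-5.17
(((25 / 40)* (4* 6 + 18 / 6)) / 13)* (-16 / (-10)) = 27 / 13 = 2.08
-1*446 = -446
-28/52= -7/13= -0.54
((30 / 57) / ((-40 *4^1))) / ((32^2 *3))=-1 / 933888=-0.00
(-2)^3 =-8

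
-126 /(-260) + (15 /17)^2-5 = -140393 /37570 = -3.74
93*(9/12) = 69.75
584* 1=584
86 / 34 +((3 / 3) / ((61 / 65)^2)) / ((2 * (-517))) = 165371277 / 65407738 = 2.53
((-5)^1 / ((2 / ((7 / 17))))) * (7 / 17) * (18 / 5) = -441 / 289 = -1.53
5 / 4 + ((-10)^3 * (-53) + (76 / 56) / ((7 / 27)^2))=72745417 / 1372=53021.44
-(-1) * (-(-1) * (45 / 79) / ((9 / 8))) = 40 / 79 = 0.51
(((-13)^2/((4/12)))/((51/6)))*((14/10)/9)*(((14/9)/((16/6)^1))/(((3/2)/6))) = 21.65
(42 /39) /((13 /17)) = 238 /169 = 1.41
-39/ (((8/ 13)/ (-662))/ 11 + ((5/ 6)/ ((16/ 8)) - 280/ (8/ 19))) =0.06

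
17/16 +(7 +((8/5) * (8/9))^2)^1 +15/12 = 367261/32400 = 11.34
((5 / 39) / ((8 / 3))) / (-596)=-0.00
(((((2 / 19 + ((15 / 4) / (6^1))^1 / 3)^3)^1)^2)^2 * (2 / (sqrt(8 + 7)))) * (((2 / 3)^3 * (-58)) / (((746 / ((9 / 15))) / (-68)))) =0.00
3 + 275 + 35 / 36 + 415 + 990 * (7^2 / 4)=461573 / 36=12821.47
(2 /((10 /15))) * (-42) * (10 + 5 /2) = -1575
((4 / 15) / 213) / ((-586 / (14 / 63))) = -0.00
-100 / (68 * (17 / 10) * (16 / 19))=-2375 / 2312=-1.03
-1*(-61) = 61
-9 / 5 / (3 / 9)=-27 / 5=-5.40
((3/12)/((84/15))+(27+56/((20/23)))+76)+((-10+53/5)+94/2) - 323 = -12091/112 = -107.96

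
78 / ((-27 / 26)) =-75.11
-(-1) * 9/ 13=9/ 13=0.69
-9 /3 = -3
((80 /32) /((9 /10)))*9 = 25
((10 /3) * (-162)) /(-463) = 540 /463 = 1.17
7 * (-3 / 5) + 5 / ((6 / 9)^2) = 141 / 20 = 7.05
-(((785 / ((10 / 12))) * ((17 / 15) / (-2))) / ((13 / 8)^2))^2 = -29178105856 / 714025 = -40864.26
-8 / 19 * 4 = -32 / 19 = -1.68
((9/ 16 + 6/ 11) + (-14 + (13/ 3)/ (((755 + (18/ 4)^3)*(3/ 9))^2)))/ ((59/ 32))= -207927381626/ 29736765289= -6.99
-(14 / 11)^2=-196 / 121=-1.62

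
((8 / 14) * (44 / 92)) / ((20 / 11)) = 121 / 805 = 0.15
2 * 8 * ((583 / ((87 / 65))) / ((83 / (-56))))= -33953920 / 7221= -4702.11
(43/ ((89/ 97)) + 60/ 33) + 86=131855/ 979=134.68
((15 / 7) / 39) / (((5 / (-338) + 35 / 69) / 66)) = 7.36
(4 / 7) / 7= 4 / 49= 0.08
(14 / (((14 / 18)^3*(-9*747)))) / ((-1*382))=9 / 776797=0.00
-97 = -97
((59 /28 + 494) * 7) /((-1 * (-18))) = 13891 /72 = 192.93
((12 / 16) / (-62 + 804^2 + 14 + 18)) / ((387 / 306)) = 17 / 18529732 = 0.00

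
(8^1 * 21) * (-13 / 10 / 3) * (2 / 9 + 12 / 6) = -1456 / 9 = -161.78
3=3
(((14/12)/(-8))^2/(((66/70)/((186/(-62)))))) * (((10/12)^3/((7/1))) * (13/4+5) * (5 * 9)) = -153125/73728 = -2.08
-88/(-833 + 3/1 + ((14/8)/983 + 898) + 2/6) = -1038048/806081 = -1.29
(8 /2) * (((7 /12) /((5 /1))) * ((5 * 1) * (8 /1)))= 56 /3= 18.67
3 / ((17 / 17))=3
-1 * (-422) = 422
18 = 18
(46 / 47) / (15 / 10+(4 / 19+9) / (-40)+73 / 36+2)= 62928 / 340609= 0.18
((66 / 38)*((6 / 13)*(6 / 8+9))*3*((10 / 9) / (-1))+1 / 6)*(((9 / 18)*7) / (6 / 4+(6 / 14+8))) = -144599 / 15846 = -9.13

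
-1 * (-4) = 4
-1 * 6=-6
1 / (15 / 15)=1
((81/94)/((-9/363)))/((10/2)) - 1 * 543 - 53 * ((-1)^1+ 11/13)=-3310381/6110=-541.80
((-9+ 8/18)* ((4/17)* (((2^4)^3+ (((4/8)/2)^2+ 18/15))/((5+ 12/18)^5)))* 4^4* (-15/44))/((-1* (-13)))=9.48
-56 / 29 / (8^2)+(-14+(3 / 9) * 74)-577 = -394189 / 696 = -566.36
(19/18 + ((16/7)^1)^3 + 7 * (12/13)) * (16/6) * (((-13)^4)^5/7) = 9132914285714648444405797108/64827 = 140881334717242020213889.20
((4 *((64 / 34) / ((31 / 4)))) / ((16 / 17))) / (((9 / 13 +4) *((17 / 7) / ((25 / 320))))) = 455 / 64294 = 0.01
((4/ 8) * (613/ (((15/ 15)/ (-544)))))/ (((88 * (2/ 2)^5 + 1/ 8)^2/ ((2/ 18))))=-10671104/ 4473225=-2.39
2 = 2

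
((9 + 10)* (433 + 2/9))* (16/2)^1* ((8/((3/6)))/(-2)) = -4741184/9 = -526798.22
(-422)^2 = 178084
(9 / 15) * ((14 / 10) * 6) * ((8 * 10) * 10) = 4032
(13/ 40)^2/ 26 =13/ 3200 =0.00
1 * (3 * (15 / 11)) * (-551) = -24795 / 11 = -2254.09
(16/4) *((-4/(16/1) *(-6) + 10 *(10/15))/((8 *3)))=49/36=1.36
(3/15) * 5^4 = 125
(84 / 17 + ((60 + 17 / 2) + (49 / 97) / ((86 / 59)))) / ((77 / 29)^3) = 127604882063 / 32371385431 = 3.94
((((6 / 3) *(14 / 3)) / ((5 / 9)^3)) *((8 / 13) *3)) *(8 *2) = 2612736 / 1625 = 1607.84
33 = 33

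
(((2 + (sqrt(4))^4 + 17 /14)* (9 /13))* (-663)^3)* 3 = -162822071997 /14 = -11630147999.79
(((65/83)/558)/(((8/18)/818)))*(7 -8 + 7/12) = -132925/123504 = -1.08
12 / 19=0.63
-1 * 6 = -6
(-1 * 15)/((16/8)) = -15/2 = -7.50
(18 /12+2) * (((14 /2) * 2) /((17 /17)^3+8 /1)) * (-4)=-196 /9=-21.78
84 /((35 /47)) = 564 /5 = 112.80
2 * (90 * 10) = 1800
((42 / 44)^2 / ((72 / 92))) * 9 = 10143 / 968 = 10.48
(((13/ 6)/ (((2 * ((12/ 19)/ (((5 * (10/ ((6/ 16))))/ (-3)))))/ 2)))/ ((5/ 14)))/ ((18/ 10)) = -172900/ 729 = -237.17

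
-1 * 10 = -10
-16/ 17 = -0.94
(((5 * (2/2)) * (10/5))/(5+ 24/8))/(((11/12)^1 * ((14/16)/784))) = 13440/11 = 1221.82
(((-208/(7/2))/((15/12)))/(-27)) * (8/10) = 6656/4725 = 1.41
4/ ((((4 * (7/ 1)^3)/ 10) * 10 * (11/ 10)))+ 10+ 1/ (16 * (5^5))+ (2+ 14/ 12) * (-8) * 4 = -51688588681/ 565950000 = -91.33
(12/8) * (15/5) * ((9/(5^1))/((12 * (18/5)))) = 3/16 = 0.19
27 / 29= 0.93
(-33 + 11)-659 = -681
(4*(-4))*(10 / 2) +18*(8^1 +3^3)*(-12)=-7640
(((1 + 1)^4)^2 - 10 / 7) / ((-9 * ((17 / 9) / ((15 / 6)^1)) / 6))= -26730 / 119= -224.62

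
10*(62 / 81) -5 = 215 / 81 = 2.65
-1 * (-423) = 423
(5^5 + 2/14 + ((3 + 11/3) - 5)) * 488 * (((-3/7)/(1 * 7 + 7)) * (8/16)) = -8010886/343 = -23355.35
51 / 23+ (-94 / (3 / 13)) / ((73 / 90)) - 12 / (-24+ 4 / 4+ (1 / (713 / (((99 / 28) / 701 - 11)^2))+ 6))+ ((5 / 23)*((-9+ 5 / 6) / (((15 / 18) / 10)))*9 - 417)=-124646168087090446 / 112496488134253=-1108.00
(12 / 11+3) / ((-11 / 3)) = -135 / 121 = -1.12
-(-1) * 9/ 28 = 9/ 28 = 0.32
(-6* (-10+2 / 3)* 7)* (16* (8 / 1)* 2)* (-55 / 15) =-1103872 / 3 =-367957.33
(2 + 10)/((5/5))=12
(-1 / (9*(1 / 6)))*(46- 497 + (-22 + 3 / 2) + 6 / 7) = 6589 / 21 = 313.76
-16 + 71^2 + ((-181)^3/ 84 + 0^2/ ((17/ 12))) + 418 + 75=-5466229/ 84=-65074.15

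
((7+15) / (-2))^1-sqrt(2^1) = -11-sqrt(2) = -12.41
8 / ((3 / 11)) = 88 / 3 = 29.33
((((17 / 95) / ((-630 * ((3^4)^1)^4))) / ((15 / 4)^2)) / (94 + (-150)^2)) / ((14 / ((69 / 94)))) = -391 / 359082735253206339375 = -0.00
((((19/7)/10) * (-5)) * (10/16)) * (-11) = 1045/112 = 9.33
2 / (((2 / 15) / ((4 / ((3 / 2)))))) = 40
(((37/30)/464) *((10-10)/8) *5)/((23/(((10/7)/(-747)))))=0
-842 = -842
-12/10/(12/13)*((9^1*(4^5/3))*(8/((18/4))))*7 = -745472/15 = -49698.13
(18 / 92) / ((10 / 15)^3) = 243 / 368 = 0.66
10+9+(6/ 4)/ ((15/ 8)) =99/ 5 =19.80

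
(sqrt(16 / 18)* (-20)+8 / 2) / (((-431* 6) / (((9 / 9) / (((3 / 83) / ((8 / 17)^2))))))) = -10624 / 1121031+106240* sqrt(2) / 3363093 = 0.04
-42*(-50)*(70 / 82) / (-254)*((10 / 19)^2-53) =699462750 / 1879727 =372.11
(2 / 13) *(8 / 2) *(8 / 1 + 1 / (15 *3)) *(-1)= -2888 / 585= -4.94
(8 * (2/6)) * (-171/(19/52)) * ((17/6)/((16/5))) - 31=-1136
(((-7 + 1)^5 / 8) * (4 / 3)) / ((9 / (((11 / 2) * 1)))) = -792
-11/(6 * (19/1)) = -11/114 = -0.10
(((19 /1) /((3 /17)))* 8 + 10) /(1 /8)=20912 /3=6970.67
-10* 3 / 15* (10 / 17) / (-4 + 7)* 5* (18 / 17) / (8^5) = -75 / 1183744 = -0.00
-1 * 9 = -9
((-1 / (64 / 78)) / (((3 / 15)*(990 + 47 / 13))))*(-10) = 12675 / 206672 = 0.06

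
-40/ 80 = -1/ 2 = -0.50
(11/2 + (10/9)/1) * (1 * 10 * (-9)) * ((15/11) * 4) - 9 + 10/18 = -322136/99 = -3253.90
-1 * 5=-5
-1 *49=-49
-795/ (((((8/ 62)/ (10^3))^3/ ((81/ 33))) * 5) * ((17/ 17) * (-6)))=333054070312500/ 11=30277642755681.82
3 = 3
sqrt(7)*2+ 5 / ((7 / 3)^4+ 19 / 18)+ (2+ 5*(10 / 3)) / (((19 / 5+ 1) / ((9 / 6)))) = 11.29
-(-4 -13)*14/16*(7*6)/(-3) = -833/4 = -208.25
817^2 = 667489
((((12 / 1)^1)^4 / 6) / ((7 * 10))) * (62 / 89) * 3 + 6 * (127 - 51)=1741848 / 3115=559.18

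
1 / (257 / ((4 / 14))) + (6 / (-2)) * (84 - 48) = -194290 / 1799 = -108.00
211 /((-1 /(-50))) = 10550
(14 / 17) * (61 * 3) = 150.71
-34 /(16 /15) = -255 /8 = -31.88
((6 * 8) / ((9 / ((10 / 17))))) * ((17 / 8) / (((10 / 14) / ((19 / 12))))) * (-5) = -665 / 9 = -73.89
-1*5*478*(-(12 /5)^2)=68832 /5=13766.40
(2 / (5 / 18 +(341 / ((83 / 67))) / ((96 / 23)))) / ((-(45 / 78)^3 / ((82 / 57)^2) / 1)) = -627777599488 / 1928788750125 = -0.33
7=7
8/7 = 1.14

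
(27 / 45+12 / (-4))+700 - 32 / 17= 59136 / 85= 695.72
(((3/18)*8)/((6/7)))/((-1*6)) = -0.26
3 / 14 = 0.21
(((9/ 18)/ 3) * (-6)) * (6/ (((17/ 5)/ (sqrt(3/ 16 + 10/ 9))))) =-5 * sqrt(187)/ 34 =-2.01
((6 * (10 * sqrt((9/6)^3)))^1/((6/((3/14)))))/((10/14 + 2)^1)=45 * sqrt(6)/76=1.45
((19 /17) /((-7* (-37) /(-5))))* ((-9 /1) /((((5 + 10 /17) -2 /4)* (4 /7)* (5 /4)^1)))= 342 /6401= 0.05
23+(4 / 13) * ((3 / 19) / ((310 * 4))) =1761113 / 76570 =23.00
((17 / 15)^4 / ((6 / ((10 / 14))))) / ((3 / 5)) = 83521 / 255150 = 0.33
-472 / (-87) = 472 / 87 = 5.43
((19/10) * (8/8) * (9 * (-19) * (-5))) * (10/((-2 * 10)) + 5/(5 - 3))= 3249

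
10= 10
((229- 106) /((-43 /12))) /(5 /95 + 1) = -7011 /215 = -32.61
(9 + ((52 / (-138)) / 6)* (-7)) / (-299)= -1954 / 61893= -0.03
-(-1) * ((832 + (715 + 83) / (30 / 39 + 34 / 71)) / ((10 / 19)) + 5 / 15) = 1789399 / 640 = 2795.94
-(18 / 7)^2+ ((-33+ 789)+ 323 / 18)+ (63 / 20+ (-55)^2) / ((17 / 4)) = 110943461 / 74970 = 1479.84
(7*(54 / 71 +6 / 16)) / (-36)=-1505 / 6816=-0.22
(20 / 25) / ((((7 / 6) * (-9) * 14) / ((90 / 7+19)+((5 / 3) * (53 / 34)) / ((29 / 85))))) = -96154 / 447615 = -0.21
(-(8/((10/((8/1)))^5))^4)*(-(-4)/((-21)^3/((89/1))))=1603281467343896576/883197784423828125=1.82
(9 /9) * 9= 9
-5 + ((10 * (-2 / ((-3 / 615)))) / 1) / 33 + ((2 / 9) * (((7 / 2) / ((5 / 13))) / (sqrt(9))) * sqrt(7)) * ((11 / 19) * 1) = 1001 * sqrt(7) / 2565 + 3935 / 33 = 120.27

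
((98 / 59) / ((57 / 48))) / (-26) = -784 / 14573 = -0.05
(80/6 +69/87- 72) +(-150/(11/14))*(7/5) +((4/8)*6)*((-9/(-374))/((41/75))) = -433587835/1334058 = -325.01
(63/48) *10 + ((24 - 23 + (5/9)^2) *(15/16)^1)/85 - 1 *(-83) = 44128/459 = 96.14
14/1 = 14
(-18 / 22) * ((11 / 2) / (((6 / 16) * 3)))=-4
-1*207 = -207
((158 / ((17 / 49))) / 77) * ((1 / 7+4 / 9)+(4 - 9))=-43924 / 1683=-26.10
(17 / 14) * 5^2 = 425 / 14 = 30.36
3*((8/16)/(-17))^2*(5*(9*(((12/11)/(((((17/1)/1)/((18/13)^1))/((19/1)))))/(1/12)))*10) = 16621200/702559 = 23.66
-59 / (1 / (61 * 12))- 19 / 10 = -431899 / 10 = -43189.90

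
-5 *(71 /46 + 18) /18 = -5.43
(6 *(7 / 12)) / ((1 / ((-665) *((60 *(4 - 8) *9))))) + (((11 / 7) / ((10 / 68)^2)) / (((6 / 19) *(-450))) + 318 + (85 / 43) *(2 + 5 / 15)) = 25537685947132 / 5079375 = 5027722.10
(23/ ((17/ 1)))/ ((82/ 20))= 230/ 697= 0.33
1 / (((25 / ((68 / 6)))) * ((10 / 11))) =0.50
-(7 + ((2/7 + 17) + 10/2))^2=-42025/49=-857.65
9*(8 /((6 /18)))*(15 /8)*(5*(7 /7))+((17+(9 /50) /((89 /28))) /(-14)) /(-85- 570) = 2025.00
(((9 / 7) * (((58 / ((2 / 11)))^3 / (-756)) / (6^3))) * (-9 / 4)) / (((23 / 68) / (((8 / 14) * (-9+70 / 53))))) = -224602910521 / 30104424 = -7460.79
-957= -957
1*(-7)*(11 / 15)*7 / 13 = -539 / 195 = -2.76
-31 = -31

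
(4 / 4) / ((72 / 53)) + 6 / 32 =133 / 144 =0.92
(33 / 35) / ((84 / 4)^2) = 11 / 5145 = 0.00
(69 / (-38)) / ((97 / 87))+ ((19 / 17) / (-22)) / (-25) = -14014504 / 8616025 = -1.63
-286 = -286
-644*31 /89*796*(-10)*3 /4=119185080 /89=1339158.20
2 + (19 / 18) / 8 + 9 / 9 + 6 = 1315 / 144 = 9.13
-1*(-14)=14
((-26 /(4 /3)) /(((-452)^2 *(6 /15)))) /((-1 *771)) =65 /210024512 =0.00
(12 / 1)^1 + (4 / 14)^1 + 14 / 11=1044 / 77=13.56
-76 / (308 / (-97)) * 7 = 1843 / 11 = 167.55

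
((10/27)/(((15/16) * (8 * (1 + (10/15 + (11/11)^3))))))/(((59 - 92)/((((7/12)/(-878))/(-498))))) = -7/9350025696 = -0.00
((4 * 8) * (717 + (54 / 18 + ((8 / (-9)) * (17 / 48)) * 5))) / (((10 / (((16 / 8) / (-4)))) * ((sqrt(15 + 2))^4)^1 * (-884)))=7759 / 1724463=0.00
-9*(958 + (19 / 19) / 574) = -4949037 / 574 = -8622.02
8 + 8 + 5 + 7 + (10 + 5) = 43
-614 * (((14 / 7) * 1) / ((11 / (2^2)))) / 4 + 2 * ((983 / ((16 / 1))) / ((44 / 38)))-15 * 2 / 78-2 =-7.90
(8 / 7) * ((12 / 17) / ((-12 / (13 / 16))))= -0.05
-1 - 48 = -49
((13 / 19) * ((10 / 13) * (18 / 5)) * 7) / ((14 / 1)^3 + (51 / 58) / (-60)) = 292320 / 60477437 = 0.00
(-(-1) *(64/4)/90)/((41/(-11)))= -88/1845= -0.05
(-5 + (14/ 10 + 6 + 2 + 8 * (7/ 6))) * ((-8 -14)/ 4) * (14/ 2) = -7931/ 15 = -528.73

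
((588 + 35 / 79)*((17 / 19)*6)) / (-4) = -2370837 / 3002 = -789.75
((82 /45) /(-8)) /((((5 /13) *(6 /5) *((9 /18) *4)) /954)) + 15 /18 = -9383 /40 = -234.58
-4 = -4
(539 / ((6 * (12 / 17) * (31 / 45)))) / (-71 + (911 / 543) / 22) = -54730599 / 21011924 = -2.60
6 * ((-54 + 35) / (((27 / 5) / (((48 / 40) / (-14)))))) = 38 / 21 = 1.81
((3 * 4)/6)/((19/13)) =26/19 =1.37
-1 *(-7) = 7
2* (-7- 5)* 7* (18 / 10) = -1512 / 5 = -302.40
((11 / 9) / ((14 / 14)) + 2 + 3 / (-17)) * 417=64774 / 51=1270.08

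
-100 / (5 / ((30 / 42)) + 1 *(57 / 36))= -1200 / 103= -11.65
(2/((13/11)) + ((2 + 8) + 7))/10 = 243/130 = 1.87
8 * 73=584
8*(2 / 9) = 16 / 9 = 1.78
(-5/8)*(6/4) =-15/16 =-0.94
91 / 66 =1.38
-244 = -244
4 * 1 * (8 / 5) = 32 / 5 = 6.40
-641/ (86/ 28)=-8974/ 43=-208.70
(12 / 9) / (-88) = -1 / 66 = -0.02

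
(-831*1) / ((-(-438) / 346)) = -47921 / 73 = -656.45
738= 738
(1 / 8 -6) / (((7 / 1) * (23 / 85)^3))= -42.36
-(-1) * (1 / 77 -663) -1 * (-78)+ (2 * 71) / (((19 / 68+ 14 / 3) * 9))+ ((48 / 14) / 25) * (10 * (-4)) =-97773772 / 166485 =-587.28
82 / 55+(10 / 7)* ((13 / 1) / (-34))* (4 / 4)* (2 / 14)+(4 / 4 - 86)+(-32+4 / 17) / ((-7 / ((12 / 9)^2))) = -3459944 / 45815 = -75.52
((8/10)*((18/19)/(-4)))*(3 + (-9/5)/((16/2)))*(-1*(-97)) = -51.00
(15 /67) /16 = 15 /1072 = 0.01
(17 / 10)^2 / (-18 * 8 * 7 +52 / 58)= -493 / 171800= -0.00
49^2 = 2401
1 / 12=0.08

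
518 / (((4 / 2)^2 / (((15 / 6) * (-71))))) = -91945 / 4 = -22986.25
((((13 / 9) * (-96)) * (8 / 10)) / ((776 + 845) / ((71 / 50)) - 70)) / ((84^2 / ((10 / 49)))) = -923 / 308252385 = -0.00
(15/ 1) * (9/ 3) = 45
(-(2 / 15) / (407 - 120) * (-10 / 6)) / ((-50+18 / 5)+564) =5 / 3342402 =0.00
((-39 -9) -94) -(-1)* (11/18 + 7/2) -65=-1826/9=-202.89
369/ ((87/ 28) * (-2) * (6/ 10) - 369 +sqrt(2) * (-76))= -673930530/ 624135481 +137415600 * sqrt(2)/ 624135481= -0.77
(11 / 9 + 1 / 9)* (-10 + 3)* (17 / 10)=-238 / 15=-15.87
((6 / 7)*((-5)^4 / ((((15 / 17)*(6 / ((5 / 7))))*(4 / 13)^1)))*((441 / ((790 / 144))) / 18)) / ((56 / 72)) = 745875 / 553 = 1348.78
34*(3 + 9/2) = 255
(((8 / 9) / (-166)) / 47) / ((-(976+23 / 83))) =4 / 34276113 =0.00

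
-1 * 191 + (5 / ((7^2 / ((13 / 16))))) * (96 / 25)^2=-1162387 / 6125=-189.78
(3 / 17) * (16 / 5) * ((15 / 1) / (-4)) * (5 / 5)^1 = -36 / 17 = -2.12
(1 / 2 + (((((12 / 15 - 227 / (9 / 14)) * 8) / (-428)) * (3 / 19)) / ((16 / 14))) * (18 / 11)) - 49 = -10513121 / 223630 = -47.01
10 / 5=2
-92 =-92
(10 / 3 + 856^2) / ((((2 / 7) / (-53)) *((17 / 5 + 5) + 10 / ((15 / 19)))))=-2038847195 / 316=-6452048.09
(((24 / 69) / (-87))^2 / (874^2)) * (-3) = -0.00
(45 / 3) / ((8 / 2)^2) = 15 / 16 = 0.94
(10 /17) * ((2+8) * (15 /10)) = 150 /17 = 8.82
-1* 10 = -10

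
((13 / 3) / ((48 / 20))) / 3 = 65 / 108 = 0.60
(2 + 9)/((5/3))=33/5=6.60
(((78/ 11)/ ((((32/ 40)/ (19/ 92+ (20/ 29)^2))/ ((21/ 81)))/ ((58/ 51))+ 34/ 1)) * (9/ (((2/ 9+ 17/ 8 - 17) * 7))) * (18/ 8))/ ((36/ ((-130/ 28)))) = 277881435/ 58451441972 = 0.00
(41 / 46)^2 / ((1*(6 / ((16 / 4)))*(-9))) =-1681 / 28566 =-0.06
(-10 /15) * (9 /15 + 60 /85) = -74 /85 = -0.87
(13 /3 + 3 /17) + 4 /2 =6.51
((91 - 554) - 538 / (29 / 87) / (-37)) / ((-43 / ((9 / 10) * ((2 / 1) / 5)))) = 139653 / 39775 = 3.51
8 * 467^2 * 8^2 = 111661568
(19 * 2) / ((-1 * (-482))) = 19 / 241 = 0.08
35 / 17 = 2.06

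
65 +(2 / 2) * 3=68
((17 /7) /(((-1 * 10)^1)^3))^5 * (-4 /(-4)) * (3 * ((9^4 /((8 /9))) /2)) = -251523407979 /268912000000000000000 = -0.00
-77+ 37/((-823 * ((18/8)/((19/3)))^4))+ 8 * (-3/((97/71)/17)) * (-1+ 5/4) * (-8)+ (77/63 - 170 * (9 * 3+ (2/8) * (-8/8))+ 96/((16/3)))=-4010.82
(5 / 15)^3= 1 / 27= 0.04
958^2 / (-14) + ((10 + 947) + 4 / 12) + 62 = -1355240 / 21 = -64535.24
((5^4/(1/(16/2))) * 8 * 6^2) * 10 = 14400000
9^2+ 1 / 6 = 487 / 6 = 81.17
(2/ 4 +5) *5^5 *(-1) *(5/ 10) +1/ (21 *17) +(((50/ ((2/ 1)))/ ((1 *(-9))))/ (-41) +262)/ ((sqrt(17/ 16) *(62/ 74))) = -12271871/ 1428 +14312044 *sqrt(17)/ 194463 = -8290.30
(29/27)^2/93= 841/67797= 0.01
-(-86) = 86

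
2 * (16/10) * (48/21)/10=128/175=0.73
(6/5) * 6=36/5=7.20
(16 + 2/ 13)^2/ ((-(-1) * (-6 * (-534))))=1225/ 15041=0.08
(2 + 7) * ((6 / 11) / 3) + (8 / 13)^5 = 7043722 / 4084223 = 1.72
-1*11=-11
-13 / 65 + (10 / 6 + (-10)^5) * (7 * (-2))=20999647 / 15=1399976.47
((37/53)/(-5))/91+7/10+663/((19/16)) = 512263893/916370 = 559.01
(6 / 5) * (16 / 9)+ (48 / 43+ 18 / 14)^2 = 10740167 / 1359015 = 7.90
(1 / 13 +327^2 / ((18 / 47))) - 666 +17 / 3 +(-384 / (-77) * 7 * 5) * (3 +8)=21876133 / 78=280463.24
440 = 440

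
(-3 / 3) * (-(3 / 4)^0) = 1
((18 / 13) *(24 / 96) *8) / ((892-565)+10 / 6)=54 / 6409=0.01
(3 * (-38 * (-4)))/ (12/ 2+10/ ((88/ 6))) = 3344/ 49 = 68.24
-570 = -570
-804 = -804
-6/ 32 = -3/ 16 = -0.19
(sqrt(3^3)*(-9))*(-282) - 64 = -64 + 7614*sqrt(3) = 13123.83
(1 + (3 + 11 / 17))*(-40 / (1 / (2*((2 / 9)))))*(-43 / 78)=271760 / 5967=45.54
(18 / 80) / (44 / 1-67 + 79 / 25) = -45 / 3968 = -0.01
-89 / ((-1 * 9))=9.89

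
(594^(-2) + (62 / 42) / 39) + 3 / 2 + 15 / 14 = 83779039 / 32108076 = 2.61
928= 928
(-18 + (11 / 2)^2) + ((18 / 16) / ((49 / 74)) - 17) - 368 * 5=-180619 / 98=-1843.05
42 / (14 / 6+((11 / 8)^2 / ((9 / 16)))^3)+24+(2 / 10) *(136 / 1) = 98237312 / 1880425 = 52.24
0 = 0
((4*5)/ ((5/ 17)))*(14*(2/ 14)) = 136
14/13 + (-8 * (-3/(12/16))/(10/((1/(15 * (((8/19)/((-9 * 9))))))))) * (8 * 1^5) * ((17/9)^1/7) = -199102/2275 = -87.52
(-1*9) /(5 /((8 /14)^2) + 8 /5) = -240 /451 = -0.53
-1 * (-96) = 96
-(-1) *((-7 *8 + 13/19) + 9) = -880/19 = -46.32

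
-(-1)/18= 1/18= 0.06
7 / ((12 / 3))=7 / 4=1.75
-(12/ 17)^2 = -144/ 289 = -0.50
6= 6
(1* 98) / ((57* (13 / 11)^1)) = 1078 / 741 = 1.45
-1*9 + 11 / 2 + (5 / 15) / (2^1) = -10 / 3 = -3.33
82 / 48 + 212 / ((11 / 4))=20803 / 264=78.80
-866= -866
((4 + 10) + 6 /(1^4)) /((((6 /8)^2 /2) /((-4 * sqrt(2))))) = -2560 * sqrt(2) /9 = -402.27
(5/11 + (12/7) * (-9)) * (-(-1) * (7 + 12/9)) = -28825/231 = -124.78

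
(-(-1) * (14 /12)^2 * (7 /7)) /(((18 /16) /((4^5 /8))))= 154.86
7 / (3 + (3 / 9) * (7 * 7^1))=21 / 58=0.36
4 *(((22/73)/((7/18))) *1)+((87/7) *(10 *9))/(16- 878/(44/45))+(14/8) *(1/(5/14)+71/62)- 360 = -351.26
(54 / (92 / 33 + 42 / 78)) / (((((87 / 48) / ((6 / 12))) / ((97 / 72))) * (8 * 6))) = 41613 / 331064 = 0.13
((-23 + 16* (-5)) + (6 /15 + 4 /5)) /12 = -509 /60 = -8.48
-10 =-10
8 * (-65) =-520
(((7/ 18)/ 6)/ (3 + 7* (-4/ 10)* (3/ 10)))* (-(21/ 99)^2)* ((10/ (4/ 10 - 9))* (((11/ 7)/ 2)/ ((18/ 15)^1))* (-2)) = -153125/ 74480472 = -0.00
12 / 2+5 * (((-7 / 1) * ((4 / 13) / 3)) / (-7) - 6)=-916 / 39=-23.49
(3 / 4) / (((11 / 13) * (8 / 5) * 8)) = 195 / 2816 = 0.07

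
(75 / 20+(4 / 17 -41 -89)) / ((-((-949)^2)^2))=8569 / 55153586961668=0.00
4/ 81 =0.05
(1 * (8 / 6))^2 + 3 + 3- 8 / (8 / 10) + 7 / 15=-79 / 45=-1.76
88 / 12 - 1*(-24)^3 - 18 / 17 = 705344 / 51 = 13830.27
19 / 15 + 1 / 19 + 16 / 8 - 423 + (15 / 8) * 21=-867097 / 2280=-380.31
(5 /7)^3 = 125 /343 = 0.36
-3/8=-0.38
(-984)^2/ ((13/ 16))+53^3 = 17427497/ 13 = 1340576.69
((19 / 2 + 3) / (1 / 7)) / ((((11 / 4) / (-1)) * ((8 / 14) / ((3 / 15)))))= -11.14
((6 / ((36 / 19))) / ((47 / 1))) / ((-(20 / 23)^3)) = -231173 / 2256000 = -0.10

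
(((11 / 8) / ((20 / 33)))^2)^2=17363069361 / 655360000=26.49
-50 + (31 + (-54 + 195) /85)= -1474 /85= -17.34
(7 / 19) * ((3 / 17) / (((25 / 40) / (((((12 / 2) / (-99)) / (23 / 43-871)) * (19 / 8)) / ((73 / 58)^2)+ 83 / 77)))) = 950650004 / 8477239975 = 0.11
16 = 16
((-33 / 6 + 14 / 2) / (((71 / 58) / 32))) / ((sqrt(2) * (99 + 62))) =1392 * sqrt(2) / 11431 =0.17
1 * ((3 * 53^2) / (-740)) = -8427 / 740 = -11.39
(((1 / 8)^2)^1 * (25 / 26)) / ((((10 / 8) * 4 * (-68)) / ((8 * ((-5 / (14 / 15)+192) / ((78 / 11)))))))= -3685 / 396032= -0.01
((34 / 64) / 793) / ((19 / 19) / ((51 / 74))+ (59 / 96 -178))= -867 / 227690125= -0.00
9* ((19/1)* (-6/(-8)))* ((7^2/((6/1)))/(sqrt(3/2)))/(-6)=-931* sqrt(6)/16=-142.53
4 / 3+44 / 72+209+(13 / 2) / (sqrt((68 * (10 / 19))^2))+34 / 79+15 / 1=219071017 / 966960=226.56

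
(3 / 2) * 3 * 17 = 153 / 2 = 76.50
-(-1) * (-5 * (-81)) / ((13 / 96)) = 38880 / 13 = 2990.77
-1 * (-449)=449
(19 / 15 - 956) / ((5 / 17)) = -243457 / 75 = -3246.09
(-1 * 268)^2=71824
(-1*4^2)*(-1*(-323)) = -5168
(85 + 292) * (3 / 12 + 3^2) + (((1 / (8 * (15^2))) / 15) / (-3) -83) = 275744249 / 81000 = 3404.25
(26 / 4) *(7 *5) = 455 / 2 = 227.50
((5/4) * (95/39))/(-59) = -475/9204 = -0.05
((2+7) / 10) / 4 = 0.22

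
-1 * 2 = -2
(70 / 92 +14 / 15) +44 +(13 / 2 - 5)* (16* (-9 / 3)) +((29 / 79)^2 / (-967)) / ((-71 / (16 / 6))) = -26.31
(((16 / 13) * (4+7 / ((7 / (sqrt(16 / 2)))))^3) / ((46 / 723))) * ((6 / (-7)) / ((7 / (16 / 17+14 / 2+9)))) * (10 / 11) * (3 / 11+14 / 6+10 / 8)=-678310502400 / 30137107 - 67831050240 * sqrt(2) / 4305301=-44788.76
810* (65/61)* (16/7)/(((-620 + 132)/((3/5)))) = -2.43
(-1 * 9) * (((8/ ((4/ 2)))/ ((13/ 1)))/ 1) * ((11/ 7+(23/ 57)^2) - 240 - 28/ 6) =22100048/ 32851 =672.74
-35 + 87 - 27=25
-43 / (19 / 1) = -43 / 19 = -2.26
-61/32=-1.91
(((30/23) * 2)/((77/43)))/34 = 1290/30107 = 0.04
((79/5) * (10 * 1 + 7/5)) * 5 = 4503/5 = 900.60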